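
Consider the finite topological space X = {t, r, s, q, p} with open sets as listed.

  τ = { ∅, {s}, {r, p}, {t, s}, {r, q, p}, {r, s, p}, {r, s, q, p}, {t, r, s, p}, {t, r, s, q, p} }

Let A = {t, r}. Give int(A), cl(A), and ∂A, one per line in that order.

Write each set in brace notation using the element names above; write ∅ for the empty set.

int(A) = ∅
cl(A)  = {t, r, q, p}
∂A     = {t, r, q, p}

opens ⊆ A: ∅; union → int = ∅
complement {s, q, p}; its interior {s}; cl(A) = X∖{s} = {t, r, q, p}
boundary = {t, r, q, p} ∖ ∅ = {t, r, q, p}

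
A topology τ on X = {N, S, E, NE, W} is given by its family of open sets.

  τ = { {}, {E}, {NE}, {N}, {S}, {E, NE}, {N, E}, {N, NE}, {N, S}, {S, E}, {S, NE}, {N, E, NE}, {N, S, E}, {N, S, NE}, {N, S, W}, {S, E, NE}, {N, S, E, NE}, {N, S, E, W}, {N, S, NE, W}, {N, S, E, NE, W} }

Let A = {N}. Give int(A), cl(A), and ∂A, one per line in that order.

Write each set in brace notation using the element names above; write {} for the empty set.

open subsets of A: {}, {N}; so int(A) = {N}
closure: X∖int(X∖A) = X∖{S, E, NE} = {N, W}
∂A = {N, W} minus {N} = {W}

int(A) = {N}
cl(A)  = {N, W}
∂A     = {W}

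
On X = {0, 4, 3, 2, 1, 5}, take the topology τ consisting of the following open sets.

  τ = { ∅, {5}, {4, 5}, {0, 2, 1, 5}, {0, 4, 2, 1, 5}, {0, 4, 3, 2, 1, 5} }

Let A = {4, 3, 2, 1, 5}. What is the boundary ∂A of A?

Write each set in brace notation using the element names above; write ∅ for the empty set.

{0, 3, 2, 1}

open subsets of A: ∅, {5}, {4, 5}; so int(A) = {4, 5}
closure: X∖int(X∖A) = X∖∅ = {0, 4, 3, 2, 1, 5}
∂A = {0, 4, 3, 2, 1, 5} minus {4, 5} = {0, 3, 2, 1}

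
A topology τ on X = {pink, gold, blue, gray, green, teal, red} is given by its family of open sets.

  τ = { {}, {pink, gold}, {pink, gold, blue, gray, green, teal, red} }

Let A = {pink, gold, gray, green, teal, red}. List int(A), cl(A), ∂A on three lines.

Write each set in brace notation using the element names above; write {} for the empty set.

interior: largest open inside A is {pink, gold} (from {}, {pink, gold})
cl via duality: int({blue}) = {}, so X∖{} = {pink, gold, blue, gray, green, teal, red}
cl∖int = {blue, gray, green, teal, red}

int(A) = {pink, gold}
cl(A)  = {pink, gold, blue, gray, green, teal, red}
∂A     = {blue, gray, green, teal, red}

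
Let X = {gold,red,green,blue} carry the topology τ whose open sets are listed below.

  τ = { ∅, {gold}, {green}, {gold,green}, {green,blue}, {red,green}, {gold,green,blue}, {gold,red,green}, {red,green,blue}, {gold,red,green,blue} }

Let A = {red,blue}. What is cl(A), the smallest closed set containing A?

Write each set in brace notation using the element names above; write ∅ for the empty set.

{red,blue}

complement {gold,green}; its interior {gold,green}; cl(A) = X∖{gold,green} = {red,blue}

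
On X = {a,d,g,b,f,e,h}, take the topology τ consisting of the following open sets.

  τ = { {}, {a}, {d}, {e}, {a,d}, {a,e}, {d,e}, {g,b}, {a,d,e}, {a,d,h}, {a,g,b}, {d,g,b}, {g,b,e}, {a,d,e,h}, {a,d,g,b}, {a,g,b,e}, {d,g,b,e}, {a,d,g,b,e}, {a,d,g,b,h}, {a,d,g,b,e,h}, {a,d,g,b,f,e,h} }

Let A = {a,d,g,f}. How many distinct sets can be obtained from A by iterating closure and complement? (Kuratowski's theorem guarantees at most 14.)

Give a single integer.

12

complement {b,e,h}; its interior {e}; cl(A) = X∖{e} = {a,d,g,b,f,h}
With k = closure, c = complement:
  1. A     = {a,d,g,f}
  2. kA    = {a,d,g,b,f,h}
  3. cA    = {b,e,h}
  4. ckA   = {e}
  5. kcA   = {g,b,f,e,h}
  6. kckA  = {f,e}
  7. ckcA  = {a,d}
  8. ckckA = {a,d,g,b,h}
  9. kckcA = {a,d,f,h}
  10. ckckcA = {g,b,e}
  11. kckckcA = {g,b,f,e}
  12. ckckckcA = {a,d,h}
k, c of each give nothing new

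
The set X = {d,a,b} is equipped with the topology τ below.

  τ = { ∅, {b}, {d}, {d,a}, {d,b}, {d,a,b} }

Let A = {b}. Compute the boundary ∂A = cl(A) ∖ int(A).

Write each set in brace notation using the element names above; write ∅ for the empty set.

U open, U⊆A: ∅, {b}. int(A) = ⋃ = {b}
X∖A={d,a}, int(X∖A)={d,a}, hence cl(A)={b}
∂A: remove int from cl → ∅

∅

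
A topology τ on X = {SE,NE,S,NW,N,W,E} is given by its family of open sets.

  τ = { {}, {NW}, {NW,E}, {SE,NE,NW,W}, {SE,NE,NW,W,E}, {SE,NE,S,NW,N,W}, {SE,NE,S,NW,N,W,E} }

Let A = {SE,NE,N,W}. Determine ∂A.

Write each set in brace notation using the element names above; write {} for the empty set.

interior: largest open inside A is {} (from {})
cl via duality: int({S,NW,E}) = {NW,E}, so X∖{NW,E} = {SE,NE,S,N,W}
cl∖int = {SE,NE,S,N,W}

{SE,NE,S,N,W}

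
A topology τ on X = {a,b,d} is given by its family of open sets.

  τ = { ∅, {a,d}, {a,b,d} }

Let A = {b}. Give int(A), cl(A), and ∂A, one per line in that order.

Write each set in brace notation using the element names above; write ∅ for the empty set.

int(A) = ∅
cl(A)  = {b}
∂A     = {b}

opens ⊆ A: ∅; union → int = ∅
complement {a,d}; its interior {a,d}; cl(A) = X∖{a,d} = {b}
boundary = {b} ∖ ∅ = {b}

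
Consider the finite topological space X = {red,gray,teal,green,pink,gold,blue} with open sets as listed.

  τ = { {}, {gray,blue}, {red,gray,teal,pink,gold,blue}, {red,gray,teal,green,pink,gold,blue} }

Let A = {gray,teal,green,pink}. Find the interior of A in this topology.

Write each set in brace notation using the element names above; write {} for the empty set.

{}

U open, U⊆A: {}. int(A) = ⋃ = {}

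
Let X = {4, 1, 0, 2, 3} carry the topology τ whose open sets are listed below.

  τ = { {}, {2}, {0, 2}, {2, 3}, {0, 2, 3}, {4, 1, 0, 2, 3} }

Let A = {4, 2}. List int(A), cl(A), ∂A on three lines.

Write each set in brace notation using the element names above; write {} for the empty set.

int(A) = {2}
cl(A)  = {4, 1, 0, 2, 3}
∂A     = {4, 1, 0, 3}

opens ⊆ A: {}, {2}; union → int = {2}
complement {1, 0, 3}; its interior {}; cl(A) = X∖{} = {4, 1, 0, 2, 3}
boundary = {4, 1, 0, 2, 3} ∖ {2} = {4, 1, 0, 3}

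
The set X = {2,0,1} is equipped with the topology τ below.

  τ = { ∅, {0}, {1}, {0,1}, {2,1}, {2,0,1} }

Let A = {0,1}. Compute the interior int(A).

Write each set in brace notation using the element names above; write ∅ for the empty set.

opens ⊆ A: ∅, {0}, {1}, {0,1}; union → int = {0,1}

{0,1}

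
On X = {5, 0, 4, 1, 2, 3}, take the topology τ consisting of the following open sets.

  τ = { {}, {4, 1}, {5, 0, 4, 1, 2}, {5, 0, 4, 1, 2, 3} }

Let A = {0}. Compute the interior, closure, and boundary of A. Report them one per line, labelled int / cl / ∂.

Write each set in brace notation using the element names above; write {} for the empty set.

int(A) = {}
cl(A)  = {5, 0, 2, 3}
∂A     = {5, 0, 2, 3}

opens ⊆ A: {}; union → int = {}
complement {5, 4, 1, 2, 3}; its interior {4, 1}; cl(A) = X∖{4, 1} = {5, 0, 2, 3}
boundary = {5, 0, 2, 3} ∖ {} = {5, 0, 2, 3}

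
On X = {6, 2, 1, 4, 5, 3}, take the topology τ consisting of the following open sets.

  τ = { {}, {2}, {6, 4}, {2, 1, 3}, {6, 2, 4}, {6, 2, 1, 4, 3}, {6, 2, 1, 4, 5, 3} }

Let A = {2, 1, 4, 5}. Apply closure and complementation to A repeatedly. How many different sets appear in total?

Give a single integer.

cl via duality: int({6, 3}) = {}, so X∖{} = {6, 2, 1, 4, 5, 3}
Write k for closure, c for complement:
  1. A     = {2, 1, 4, 5}
  2. kA    = {6, 2, 1, 4, 5, 3}
  3. cA    = {6, 3}
  4. ckA   = {}
  5. kcA   = {6, 1, 4, 5, 3}
  6. ckcA  = {2}
  7. kckcA = {2, 1, 5, 3}
  8. ckckcA = {6, 4}
  9. kckckcA = {6, 4, 5}
  10. ckckckcA = {2, 1, 3}
applying k or c yields no new set

10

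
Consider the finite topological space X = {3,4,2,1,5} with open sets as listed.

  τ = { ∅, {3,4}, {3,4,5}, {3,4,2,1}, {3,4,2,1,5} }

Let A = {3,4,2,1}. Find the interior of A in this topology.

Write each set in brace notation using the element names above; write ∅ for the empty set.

{3,4,2,1}

interior: largest open inside A is {3,4,2,1} (from ∅, {3,4}, {3,4,2,1})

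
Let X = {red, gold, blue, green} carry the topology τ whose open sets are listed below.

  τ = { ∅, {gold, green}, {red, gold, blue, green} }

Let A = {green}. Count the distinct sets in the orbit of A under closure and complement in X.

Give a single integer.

4

complement {red, gold, blue}; its interior ∅; cl(A) = X∖∅ = {red, gold, blue, green}
With k = closure, c = complement:
  1. A     = {green}
  2. kA    = {red, gold, blue, green}
  3. cA    = {red, gold, blue}
  4. ckA   = ∅
k, c of each give nothing new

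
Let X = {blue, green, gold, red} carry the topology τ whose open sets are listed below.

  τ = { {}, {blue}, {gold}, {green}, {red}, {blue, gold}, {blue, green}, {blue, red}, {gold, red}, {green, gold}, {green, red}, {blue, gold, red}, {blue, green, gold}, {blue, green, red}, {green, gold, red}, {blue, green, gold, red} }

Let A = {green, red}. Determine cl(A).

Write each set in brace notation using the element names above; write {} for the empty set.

complement {blue, gold}; its interior {blue, gold}; cl(A) = X∖{blue, gold} = {green, red}

{green, red}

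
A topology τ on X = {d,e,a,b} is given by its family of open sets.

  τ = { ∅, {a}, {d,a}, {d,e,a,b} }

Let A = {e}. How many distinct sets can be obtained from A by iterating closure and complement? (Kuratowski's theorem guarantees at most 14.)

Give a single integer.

6

cl via duality: int({d,a,b}) = {d,a}, so X∖{d,a} = {e,b}
Write k for closure, c for complement:
  1. A     = {e}
  2. kA    = {e,b}
  3. cA    = {d,a,b}
  4. ckA   = {d,a}
  5. kcA   = {d,e,a,b}
  6. ckcA  = ∅
applying k or c yields no new set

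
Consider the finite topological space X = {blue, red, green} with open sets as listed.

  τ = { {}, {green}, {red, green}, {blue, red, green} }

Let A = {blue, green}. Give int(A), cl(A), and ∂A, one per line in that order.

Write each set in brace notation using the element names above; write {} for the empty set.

int(A) = {green}
cl(A)  = {blue, red, green}
∂A     = {blue, red}

open subsets of A: {}, {green}; so int(A) = {green}
closure: X∖int(X∖A) = X∖{} = {blue, red, green}
∂A = {blue, red, green} minus {green} = {blue, red}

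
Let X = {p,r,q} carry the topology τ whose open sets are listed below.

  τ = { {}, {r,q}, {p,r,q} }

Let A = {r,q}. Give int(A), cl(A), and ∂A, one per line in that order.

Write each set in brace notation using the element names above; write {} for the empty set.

int(A) = {r,q}
cl(A)  = {p,r,q}
∂A     = {p}

U open, U⊆A: {}, {r,q}. int(A) = ⋃ = {r,q}
X∖A={p}, int(X∖A)={}, hence cl(A)={p,r,q}
∂A: remove int from cl → {p}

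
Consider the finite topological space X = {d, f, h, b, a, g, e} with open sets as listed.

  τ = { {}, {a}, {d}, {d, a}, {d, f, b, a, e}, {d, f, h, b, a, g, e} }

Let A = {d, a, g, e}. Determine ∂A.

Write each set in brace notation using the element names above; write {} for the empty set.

interior: largest open inside A is {d, a} (from {}, {d}, {a}, {d, a})
cl via duality: int({f, h, b}) = {}, so X∖{} = {d, f, h, b, a, g, e}
cl∖int = {f, h, b, g, e}

{f, h, b, g, e}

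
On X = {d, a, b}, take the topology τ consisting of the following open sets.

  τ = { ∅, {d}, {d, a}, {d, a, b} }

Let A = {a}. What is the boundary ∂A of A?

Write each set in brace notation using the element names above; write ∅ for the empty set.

opens ⊆ A: ∅; union → int = ∅
complement {d, b}; its interior {d}; cl(A) = X∖{d} = {a, b}
boundary = {a, b} ∖ ∅ = {a, b}

{a, b}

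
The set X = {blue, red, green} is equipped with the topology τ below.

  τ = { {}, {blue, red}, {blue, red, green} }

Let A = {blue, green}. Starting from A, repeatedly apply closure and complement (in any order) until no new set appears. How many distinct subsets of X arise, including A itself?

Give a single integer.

X∖A={red}, int(X∖A)={}, hence cl(A)={blue, red, green}
Orbit (k=closure, c=complement):
  1. A     = {blue, green}
  2. kA    = {blue, red, green}
  3. cA    = {red}
  4. ckA   = {}
(closed under both — stop)

4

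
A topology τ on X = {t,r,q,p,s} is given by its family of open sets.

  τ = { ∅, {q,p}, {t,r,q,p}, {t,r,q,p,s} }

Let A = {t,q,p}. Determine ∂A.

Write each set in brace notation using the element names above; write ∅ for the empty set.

U open, U⊆A: ∅, {q,p}. int(A) = ⋃ = {q,p}
X∖A={r,s}, int(X∖A)=∅, hence cl(A)={t,r,q,p,s}
∂A: remove int from cl → {t,r,s}

{t,r,s}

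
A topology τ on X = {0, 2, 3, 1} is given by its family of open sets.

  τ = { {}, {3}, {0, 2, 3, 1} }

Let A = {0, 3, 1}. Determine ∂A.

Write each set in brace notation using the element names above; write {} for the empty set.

interior: largest open inside A is {3} (from {}, {3})
cl via duality: int({2}) = {}, so X∖{} = {0, 2, 3, 1}
cl∖int = {0, 2, 1}

{0, 2, 1}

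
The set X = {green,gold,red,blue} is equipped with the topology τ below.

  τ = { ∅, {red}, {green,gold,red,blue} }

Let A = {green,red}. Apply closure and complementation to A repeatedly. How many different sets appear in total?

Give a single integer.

6

cl via duality: int({gold,blue}) = ∅, so X∖∅ = {green,gold,red,blue}
Write k for closure, c for complement:
  1. A     = {green,red}
  2. kA    = {green,gold,red,blue}
  3. cA    = {gold,blue}
  4. ckA   = ∅
  5. kcA   = {green,gold,blue}
  6. ckcA  = {red}
applying k or c yields no new set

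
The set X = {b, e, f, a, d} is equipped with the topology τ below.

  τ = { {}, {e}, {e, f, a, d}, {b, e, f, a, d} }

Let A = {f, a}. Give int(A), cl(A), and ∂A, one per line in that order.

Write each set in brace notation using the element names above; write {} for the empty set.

int(A) = {}
cl(A)  = {b, f, a, d}
∂A     = {b, f, a, d}

U open, U⊆A: {}. int(A) = ⋃ = {}
X∖A={b, e, d}, int(X∖A)={e}, hence cl(A)={b, f, a, d}
∂A: remove int from cl → {b, f, a, d}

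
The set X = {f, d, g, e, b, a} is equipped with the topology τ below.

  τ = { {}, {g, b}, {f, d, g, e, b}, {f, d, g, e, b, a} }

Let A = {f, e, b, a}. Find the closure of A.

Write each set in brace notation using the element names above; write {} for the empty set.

{f, d, g, e, b, a}

X∖A={d, g}, int(X∖A)={}, hence cl(A)={f, d, g, e, b, a}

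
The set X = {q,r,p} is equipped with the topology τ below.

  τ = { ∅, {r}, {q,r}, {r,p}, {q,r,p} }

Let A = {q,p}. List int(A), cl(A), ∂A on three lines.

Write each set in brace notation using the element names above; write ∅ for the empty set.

int(A) = ∅
cl(A)  = {q,p}
∂A     = {q,p}

open subsets of A: ∅; so int(A) = ∅
closure: X∖int(X∖A) = X∖{r} = {q,p}
∂A = {q,p} minus ∅ = {q,p}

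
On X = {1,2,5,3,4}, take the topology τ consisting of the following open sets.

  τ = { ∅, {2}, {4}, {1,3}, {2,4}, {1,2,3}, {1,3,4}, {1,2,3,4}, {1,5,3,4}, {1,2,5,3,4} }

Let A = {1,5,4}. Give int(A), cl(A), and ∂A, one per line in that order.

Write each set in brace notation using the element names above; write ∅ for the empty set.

open subsets of A: ∅, {4}; so int(A) = {4}
closure: X∖int(X∖A) = X∖{2} = {1,5,3,4}
∂A = {1,5,3,4} minus {4} = {1,5,3}

int(A) = {4}
cl(A)  = {1,5,3,4}
∂A     = {1,5,3}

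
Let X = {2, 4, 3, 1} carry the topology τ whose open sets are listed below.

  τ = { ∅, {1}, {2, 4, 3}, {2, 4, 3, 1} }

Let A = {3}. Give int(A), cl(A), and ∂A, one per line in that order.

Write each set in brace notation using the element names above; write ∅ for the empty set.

interior: largest open inside A is ∅ (from ∅)
cl via duality: int({2, 4, 1}) = {1}, so X∖{1} = {2, 4, 3}
cl∖int = {2, 4, 3}

int(A) = ∅
cl(A)  = {2, 4, 3}
∂A     = {2, 4, 3}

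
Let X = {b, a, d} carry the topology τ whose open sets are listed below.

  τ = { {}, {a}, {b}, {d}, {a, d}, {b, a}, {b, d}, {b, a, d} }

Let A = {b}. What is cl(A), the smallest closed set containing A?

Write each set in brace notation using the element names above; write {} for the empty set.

complement {a, d}; its interior {a, d}; cl(A) = X∖{a, d} = {b}

{b}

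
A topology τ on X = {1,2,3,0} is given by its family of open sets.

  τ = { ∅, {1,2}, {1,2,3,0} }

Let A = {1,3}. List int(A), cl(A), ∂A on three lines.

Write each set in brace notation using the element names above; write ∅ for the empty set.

int(A) = ∅
cl(A)  = {1,2,3,0}
∂A     = {1,2,3,0}

open subsets of A: ∅; so int(A) = ∅
closure: X∖int(X∖A) = X∖∅ = {1,2,3,0}
∂A = {1,2,3,0} minus ∅ = {1,2,3,0}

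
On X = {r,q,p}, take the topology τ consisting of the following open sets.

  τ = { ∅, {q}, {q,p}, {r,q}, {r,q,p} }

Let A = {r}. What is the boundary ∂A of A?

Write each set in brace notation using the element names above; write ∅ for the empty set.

{r}

open subsets of A: ∅; so int(A) = ∅
closure: X∖int(X∖A) = X∖{q,p} = {r}
∂A = {r} minus ∅ = {r}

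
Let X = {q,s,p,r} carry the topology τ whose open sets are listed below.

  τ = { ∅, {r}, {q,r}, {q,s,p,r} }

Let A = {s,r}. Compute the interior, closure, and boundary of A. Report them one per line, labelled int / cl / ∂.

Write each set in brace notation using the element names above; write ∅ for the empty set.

interior: largest open inside A is {r} (from ∅, {r})
cl via duality: int({q,p}) = ∅, so X∖∅ = {q,s,p,r}
cl∖int = {q,s,p}

int(A) = {r}
cl(A)  = {q,s,p,r}
∂A     = {q,s,p}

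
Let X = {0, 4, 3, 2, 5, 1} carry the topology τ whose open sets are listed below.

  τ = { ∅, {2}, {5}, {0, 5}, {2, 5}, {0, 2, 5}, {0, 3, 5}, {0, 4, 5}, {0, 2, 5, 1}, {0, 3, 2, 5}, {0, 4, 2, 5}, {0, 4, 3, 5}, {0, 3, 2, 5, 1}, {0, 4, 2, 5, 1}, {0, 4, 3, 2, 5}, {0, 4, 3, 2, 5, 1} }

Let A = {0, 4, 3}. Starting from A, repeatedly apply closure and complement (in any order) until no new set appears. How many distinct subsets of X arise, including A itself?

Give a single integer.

complement {2, 5, 1}; its interior {2, 5}; cl(A) = X∖{2, 5} = {0, 4, 3, 1}
With k = closure, c = complement:
  1. A     = {0, 4, 3}
  2. kA    = {0, 4, 3, 1}
  3. cA    = {2, 5, 1}
  4. ckA   = {2, 5}
  5. kcA   = {0, 4, 3, 2, 5, 1}
  6. ckcA  = ∅
k, c of each give nothing new

6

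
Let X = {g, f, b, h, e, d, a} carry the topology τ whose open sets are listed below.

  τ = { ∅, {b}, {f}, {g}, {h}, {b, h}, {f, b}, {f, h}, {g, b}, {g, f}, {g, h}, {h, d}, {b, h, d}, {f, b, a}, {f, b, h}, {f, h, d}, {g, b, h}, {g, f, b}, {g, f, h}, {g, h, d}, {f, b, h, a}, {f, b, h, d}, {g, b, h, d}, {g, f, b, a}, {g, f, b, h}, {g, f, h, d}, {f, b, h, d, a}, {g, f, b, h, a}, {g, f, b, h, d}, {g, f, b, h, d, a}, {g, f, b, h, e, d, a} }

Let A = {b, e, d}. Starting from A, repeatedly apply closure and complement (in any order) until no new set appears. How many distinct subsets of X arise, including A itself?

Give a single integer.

8

complement {g, f, h, a}; its interior {g, f, h}; cl(A) = X∖{g, f, h} = {b, e, d, a}
With k = closure, c = complement:
  1. A     = {b, e, d}
  2. kA    = {b, e, d, a}
  3. cA    = {g, f, h, a}
  4. ckA   = {g, f, h}
  5. kcA   = {g, f, h, e, d, a}
  6. ckcA  = {b}
  7. kckcA = {b, e, a}
  8. ckckcA = {g, f, h, d}
k, c of each give nothing new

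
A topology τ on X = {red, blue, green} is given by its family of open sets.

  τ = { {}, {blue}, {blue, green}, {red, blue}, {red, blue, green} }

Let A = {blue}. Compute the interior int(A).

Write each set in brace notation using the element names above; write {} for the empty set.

U open, U⊆A: {}, {blue}. int(A) = ⋃ = {blue}

{blue}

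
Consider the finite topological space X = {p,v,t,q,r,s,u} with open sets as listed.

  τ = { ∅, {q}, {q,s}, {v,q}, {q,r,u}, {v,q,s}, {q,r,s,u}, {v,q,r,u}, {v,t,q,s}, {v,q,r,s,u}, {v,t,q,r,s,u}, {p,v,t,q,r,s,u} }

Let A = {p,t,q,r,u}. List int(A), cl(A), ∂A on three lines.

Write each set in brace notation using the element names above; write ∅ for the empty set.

U open, U⊆A: ∅, {q}, {q,r,u}. int(A) = ⋃ = {q,r,u}
X∖A={v,s}, int(X∖A)=∅, hence cl(A)={p,v,t,q,r,s,u}
∂A: remove int from cl → {p,v,t,s}

int(A) = {q,r,u}
cl(A)  = {p,v,t,q,r,s,u}
∂A     = {p,v,t,s}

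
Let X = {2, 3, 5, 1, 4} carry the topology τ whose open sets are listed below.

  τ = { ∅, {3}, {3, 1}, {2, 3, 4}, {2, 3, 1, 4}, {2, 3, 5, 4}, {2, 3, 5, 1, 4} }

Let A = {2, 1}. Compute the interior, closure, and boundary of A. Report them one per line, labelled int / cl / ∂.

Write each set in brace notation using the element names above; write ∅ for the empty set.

open subsets of A: ∅; so int(A) = ∅
closure: X∖int(X∖A) = X∖{3} = {2, 5, 1, 4}
∂A = {2, 5, 1, 4} minus ∅ = {2, 5, 1, 4}

int(A) = ∅
cl(A)  = {2, 5, 1, 4}
∂A     = {2, 5, 1, 4}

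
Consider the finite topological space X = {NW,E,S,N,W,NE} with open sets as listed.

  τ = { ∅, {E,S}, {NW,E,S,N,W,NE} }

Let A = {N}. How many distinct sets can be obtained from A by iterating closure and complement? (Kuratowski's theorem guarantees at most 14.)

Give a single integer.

6

cl via duality: int({NW,E,S,W,NE}) = {E,S}, so X∖{E,S} = {NW,N,W,NE}
Write k for closure, c for complement:
  1. A     = {N}
  2. kA    = {NW,N,W,NE}
  3. cA    = {NW,E,S,W,NE}
  4. ckA   = {E,S}
  5. kcA   = {NW,E,S,N,W,NE}
  6. ckcA  = ∅
applying k or c yields no new set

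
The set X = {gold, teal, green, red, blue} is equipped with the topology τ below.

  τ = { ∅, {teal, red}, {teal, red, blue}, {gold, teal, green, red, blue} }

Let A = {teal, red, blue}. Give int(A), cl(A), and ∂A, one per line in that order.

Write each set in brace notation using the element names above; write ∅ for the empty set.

int(A) = {teal, red, blue}
cl(A)  = {gold, teal, green, red, blue}
∂A     = {gold, green}

U open, U⊆A: ∅, {teal, red}, {teal, red, blue}. int(A) = ⋃ = {teal, red, blue}
X∖A={gold, green}, int(X∖A)=∅, hence cl(A)={gold, teal, green, red, blue}
∂A: remove int from cl → {gold, green}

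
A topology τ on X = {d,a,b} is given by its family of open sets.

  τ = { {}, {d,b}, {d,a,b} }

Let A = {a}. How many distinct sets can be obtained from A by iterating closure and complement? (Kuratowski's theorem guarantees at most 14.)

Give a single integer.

4

closure: X∖int(X∖A) = X∖{d,b} = {a}
Let k=closure and c=complement:
  1. A     = {a}
  2. cA    = {d,b}
  3. kcA   = {d,a,b}
  4. ckcA  = {}
— saturated at 4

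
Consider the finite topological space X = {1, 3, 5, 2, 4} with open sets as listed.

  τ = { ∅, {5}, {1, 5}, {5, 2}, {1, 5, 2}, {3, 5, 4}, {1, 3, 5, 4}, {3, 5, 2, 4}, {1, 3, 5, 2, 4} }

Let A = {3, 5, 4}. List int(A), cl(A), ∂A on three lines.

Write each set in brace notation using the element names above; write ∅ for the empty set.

open subsets of A: ∅, {5}, {3, 5, 4}; so int(A) = {3, 5, 4}
closure: X∖int(X∖A) = X∖∅ = {1, 3, 5, 2, 4}
∂A = {1, 3, 5, 2, 4} minus {3, 5, 4} = {1, 2}

int(A) = {3, 5, 4}
cl(A)  = {1, 3, 5, 2, 4}
∂A     = {1, 2}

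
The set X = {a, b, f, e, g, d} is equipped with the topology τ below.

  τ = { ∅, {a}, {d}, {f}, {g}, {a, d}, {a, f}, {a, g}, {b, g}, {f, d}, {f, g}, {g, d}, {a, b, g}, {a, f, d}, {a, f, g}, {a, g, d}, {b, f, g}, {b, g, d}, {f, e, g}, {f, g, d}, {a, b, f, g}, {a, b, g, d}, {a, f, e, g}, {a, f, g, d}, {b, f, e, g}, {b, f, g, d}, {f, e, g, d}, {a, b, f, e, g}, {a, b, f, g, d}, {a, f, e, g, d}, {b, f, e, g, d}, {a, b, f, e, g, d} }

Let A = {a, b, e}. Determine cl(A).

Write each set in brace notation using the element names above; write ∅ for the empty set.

{a, b, e}

cl via duality: int({f, g, d}) = {f, g, d}, so X∖{f, g, d} = {a, b, e}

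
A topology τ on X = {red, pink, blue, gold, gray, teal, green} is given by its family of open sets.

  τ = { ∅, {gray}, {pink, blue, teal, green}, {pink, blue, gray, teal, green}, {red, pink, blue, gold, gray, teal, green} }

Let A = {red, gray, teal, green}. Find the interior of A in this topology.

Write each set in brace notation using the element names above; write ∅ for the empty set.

interior: largest open inside A is {gray} (from ∅, {gray})

{gray}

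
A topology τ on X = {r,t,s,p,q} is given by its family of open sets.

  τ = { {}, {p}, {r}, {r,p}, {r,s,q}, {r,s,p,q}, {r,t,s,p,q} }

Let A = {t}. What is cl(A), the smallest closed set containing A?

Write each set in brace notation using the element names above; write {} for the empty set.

closure: X∖int(X∖A) = X∖{r,s,p,q} = {t}

{t}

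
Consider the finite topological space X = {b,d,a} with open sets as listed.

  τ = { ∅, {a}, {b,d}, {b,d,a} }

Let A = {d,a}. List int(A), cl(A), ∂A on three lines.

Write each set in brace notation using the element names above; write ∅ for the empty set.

opens ⊆ A: ∅, {a}; union → int = {a}
complement {b}; its interior ∅; cl(A) = X∖∅ = {b,d,a}
boundary = {b,d,a} ∖ {a} = {b,d}

int(A) = {a}
cl(A)  = {b,d,a}
∂A     = {b,d}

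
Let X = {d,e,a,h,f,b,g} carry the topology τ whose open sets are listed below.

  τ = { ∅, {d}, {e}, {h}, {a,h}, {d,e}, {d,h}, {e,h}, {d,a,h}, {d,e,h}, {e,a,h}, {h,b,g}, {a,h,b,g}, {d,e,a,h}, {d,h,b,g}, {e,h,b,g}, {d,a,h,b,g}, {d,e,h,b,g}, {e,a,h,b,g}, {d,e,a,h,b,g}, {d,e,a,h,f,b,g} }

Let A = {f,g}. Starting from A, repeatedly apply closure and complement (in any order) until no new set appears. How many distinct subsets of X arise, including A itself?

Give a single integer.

6

cl via duality: int({d,e,a,h,b}) = {d,e,a,h}, so X∖{d,e,a,h} = {f,b,g}
Write k for closure, c for complement:
  1. A     = {f,g}
  2. kA    = {f,b,g}
  3. cA    = {d,e,a,h,b}
  4. ckA   = {d,e,a,h}
  5. kcA   = {d,e,a,h,f,b,g}
  6. ckcA  = ∅
applying k or c yields no new set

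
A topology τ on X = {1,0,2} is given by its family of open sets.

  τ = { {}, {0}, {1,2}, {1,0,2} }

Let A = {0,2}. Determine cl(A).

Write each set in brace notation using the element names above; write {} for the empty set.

X∖A={1}, int(X∖A)={}, hence cl(A)={1,0,2}

{1,0,2}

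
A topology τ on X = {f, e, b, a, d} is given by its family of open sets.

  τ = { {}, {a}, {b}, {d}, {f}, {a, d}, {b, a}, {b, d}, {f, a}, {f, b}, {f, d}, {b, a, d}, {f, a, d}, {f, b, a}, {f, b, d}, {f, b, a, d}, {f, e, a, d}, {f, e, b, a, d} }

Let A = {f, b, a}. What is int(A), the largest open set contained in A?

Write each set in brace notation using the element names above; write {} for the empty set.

open subsets of A: {}, {f}, {b}, {a}, {f, a}, {f, b}, {b, a}, {f, b, a}; so int(A) = {f, b, a}

{f, b, a}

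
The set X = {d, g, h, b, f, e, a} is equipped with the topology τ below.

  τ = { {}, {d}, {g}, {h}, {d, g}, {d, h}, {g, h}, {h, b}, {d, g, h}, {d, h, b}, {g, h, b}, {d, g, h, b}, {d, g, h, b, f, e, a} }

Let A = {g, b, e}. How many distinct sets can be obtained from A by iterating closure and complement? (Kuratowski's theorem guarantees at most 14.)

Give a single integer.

8

cl via duality: int({d, h, f, a}) = {d, h}, so X∖{d, h} = {g, b, f, e, a}
Write k for closure, c for complement:
  1. A     = {g, b, e}
  2. kA    = {g, b, f, e, a}
  3. cA    = {d, h, f, a}
  4. ckA   = {d, h}
  5. kcA   = {d, h, b, f, e, a}
  6. ckcA  = {g}
  7. kckcA = {g, f, e, a}
  8. ckckcA = {d, h, b}
applying k or c yields no new set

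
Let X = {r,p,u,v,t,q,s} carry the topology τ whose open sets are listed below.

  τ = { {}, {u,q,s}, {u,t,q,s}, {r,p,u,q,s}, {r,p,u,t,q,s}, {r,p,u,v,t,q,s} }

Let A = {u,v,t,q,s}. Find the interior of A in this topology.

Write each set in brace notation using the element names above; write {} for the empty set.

open subsets of A: {}, {u,q,s}, {u,t,q,s}; so int(A) = {u,t,q,s}

{u,t,q,s}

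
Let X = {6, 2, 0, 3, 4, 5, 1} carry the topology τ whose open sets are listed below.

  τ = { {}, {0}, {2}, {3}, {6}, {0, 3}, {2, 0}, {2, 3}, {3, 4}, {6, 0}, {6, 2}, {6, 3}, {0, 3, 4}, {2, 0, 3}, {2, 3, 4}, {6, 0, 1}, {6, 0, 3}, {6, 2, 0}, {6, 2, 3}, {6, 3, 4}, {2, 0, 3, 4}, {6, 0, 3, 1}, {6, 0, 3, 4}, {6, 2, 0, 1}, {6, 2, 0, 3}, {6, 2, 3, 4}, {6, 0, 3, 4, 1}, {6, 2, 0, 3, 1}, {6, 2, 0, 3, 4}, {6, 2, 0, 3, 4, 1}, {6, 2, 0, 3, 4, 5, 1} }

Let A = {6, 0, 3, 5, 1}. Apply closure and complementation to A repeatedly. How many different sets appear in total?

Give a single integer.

8

complement {2, 4}; its interior {2}; cl(A) = X∖{2} = {6, 0, 3, 4, 5, 1}
With k = closure, c = complement:
  1. A     = {6, 0, 3, 5, 1}
  2. kA    = {6, 0, 3, 4, 5, 1}
  3. cA    = {2, 4}
  4. ckA   = {2}
  5. kcA   = {2, 4, 5}
  6. kckA  = {2, 5}
  7. ckcA  = {6, 0, 3, 1}
  8. ckckA = {6, 0, 3, 4, 1}
k, c of each give nothing new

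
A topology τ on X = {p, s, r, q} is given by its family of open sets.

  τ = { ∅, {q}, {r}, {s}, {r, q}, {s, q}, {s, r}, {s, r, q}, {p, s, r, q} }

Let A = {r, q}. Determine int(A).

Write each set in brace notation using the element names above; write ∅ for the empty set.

{r, q}

interior: largest open inside A is {r, q} (from ∅, {q}, {r}, {r, q})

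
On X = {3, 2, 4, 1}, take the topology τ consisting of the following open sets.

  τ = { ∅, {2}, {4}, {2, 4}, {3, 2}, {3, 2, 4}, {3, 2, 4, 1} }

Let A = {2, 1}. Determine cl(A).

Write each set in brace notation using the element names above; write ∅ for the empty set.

complement {3, 4}; its interior {4}; cl(A) = X∖{4} = {3, 2, 1}

{3, 2, 1}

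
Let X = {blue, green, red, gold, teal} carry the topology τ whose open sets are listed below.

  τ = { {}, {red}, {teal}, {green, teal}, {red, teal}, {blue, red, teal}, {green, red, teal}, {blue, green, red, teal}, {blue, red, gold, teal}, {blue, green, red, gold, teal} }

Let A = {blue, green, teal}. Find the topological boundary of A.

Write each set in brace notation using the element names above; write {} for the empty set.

{blue, gold}

open subsets of A: {}, {teal}, {green, teal}; so int(A) = {green, teal}
closure: X∖int(X∖A) = X∖{red} = {blue, green, gold, teal}
∂A = {blue, green, gold, teal} minus {green, teal} = {blue, gold}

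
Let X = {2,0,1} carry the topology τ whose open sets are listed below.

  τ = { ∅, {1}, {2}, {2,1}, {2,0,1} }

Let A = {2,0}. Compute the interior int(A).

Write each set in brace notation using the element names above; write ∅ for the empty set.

opens ⊆ A: ∅, {2}; union → int = {2}

{2}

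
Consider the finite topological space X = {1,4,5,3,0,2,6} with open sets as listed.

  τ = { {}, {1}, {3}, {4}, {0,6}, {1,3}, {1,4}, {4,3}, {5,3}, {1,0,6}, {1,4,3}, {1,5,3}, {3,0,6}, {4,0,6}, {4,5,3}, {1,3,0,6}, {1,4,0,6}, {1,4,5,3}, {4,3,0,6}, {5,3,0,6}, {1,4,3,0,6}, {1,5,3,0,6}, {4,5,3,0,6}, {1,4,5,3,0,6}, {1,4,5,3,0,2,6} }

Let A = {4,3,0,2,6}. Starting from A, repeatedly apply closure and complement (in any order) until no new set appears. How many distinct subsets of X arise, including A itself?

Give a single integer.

closure: X∖int(X∖A) = X∖{1} = {4,5,3,0,2,6}
Let k=closure and c=complement:
  1. A     = {4,3,0,2,6}
  2. kA    = {4,5,3,0,2,6}
  3. cA    = {1,5}
  4. ckA   = {1}
  5. kcA   = {1,5,2}
  6. kckA  = {1,2}
  7. ckcA  = {4,3,0,6}
  8. ckckA = {4,5,3,0,6}
— saturated at 8

8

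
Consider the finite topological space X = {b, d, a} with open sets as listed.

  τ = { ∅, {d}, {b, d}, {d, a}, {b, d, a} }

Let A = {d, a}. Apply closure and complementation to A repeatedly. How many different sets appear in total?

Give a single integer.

4

closure: X∖int(X∖A) = X∖∅ = {b, d, a}
Let k=closure and c=complement:
  1. A     = {d, a}
  2. kA    = {b, d, a}
  3. cA    = {b}
  4. ckA   = ∅
— saturated at 4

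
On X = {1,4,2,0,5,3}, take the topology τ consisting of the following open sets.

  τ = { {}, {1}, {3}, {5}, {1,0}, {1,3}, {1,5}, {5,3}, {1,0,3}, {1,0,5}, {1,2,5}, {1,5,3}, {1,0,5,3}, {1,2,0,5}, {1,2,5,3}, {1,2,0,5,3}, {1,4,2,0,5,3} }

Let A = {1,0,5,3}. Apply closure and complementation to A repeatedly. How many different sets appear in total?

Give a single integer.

complement {4,2}; its interior {}; cl(A) = X∖{} = {1,4,2,0,5,3}
With k = closure, c = complement:
  1. A     = {1,0,5,3}
  2. kA    = {1,4,2,0,5,3}
  3. cA    = {4,2}
  4. ckA   = {}
k, c of each give nothing new

4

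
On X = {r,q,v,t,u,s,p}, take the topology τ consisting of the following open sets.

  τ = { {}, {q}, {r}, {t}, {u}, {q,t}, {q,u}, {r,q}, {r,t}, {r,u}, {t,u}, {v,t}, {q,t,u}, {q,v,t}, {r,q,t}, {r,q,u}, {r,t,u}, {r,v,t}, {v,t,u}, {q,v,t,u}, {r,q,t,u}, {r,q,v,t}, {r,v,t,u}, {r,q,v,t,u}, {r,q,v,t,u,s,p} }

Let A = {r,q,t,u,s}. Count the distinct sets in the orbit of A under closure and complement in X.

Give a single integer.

6

cl via duality: int({v,p}) = {}, so X∖{} = {r,q,v,t,u,s,p}
Write k for closure, c for complement:
  1. A     = {r,q,t,u,s}
  2. kA    = {r,q,v,t,u,s,p}
  3. cA    = {v,p}
  4. ckA   = {}
  5. kcA   = {v,s,p}
  6. ckcA  = {r,q,t,u}
applying k or c yields no new set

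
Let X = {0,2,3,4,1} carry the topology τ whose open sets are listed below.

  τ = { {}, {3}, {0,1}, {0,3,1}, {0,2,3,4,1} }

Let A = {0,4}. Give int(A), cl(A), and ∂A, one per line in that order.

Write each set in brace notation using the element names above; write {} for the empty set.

open subsets of A: {}; so int(A) = {}
closure: X∖int(X∖A) = X∖{3} = {0,2,4,1}
∂A = {0,2,4,1} minus {} = {0,2,4,1}

int(A) = {}
cl(A)  = {0,2,4,1}
∂A     = {0,2,4,1}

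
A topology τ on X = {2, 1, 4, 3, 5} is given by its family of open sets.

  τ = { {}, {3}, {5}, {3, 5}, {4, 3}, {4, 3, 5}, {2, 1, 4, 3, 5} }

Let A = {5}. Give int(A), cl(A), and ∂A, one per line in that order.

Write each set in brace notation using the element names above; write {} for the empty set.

interior: largest open inside A is {5} (from {}, {5})
cl via duality: int({2, 1, 4, 3}) = {4, 3}, so X∖{4, 3} = {2, 1, 5}
cl∖int = {2, 1}

int(A) = {5}
cl(A)  = {2, 1, 5}
∂A     = {2, 1}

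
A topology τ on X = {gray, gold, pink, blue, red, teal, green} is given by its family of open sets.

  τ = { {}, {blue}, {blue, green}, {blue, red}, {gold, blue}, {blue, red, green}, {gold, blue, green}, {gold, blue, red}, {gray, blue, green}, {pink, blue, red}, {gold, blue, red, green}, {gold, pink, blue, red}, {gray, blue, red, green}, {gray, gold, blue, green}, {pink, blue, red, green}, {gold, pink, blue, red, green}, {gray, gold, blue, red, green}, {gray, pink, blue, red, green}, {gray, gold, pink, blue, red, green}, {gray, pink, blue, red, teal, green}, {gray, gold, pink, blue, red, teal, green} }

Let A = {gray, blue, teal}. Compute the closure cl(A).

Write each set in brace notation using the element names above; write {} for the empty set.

X∖A={gold, pink, red, green}, int(X∖A)={}, hence cl(A)={gray, gold, pink, blue, red, teal, green}

{gray, gold, pink, blue, red, teal, green}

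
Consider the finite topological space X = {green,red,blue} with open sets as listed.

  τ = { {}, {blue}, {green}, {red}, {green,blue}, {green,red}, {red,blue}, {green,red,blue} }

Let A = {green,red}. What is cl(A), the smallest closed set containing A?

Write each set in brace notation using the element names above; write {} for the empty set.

{green,red}

complement {blue}; its interior {blue}; cl(A) = X∖{blue} = {green,red}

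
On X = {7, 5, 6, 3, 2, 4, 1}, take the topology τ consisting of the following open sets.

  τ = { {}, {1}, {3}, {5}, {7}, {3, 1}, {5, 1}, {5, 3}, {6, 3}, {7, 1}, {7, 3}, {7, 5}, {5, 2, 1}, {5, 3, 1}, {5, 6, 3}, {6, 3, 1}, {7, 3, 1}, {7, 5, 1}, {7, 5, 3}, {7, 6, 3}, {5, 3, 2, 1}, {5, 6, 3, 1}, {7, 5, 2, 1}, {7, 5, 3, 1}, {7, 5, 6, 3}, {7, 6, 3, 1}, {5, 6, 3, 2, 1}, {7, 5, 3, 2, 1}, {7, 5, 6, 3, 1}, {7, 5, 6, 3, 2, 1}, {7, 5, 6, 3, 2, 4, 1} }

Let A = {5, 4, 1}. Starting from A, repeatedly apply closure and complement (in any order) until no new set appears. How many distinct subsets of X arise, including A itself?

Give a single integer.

complement {7, 6, 3, 2}; its interior {7, 6, 3}; cl(A) = X∖{7, 6, 3} = {5, 2, 4, 1}
With k = closure, c = complement:
  1. A     = {5, 4, 1}
  2. kA    = {5, 2, 4, 1}
  3. cA    = {7, 6, 3, 2}
  4. ckA   = {7, 6, 3}
  5. kcA   = {7, 6, 3, 2, 4}
  6. kckA  = {7, 6, 3, 4}
  7. ckcA  = {5, 1}
  8. ckckA = {5, 2, 1}
k, c of each give nothing new

8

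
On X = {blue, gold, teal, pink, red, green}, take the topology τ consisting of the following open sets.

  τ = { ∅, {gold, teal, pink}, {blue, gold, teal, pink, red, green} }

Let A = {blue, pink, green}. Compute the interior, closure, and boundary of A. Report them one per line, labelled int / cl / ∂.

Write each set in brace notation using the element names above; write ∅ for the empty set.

open subsets of A: ∅; so int(A) = ∅
closure: X∖int(X∖A) = X∖∅ = {blue, gold, teal, pink, red, green}
∂A = {blue, gold, teal, pink, red, green} minus ∅ = {blue, gold, teal, pink, red, green}

int(A) = ∅
cl(A)  = {blue, gold, teal, pink, red, green}
∂A     = {blue, gold, teal, pink, red, green}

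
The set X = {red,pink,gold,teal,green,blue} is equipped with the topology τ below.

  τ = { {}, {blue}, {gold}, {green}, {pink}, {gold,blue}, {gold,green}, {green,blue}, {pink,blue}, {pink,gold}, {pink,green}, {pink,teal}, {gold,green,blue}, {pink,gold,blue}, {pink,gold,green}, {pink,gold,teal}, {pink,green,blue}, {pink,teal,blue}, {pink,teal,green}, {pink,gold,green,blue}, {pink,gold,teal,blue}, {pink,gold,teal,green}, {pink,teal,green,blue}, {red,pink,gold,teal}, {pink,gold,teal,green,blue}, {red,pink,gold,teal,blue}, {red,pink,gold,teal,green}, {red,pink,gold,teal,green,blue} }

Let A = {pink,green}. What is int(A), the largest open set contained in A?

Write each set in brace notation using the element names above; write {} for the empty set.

interior: largest open inside A is {pink,green} (from {}, {pink}, {green}, {pink,green})

{pink,green}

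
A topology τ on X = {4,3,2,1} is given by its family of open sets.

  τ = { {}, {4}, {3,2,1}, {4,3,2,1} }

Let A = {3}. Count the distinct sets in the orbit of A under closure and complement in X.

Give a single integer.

6

complement {4,2,1}; its interior {4}; cl(A) = X∖{4} = {3,2,1}
With k = closure, c = complement:
  1. A     = {3}
  2. kA    = {3,2,1}
  3. cA    = {4,2,1}
  4. ckA   = {4}
  5. kcA   = {4,3,2,1}
  6. ckcA  = {}
k, c of each give nothing new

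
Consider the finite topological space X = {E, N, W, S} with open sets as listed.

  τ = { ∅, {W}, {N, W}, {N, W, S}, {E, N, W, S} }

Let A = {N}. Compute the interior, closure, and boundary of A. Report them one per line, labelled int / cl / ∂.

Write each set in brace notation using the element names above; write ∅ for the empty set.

int(A) = ∅
cl(A)  = {E, N, S}
∂A     = {E, N, S}

open subsets of A: ∅; so int(A) = ∅
closure: X∖int(X∖A) = X∖{W} = {E, N, S}
∂A = {E, N, S} minus ∅ = {E, N, S}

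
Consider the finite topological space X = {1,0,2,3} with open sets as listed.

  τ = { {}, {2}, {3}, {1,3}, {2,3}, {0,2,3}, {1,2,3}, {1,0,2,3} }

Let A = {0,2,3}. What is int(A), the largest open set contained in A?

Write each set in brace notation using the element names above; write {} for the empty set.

{0,2,3}

interior: largest open inside A is {0,2,3} (from {}, {2}, {3}, {2,3}, {0,2,3})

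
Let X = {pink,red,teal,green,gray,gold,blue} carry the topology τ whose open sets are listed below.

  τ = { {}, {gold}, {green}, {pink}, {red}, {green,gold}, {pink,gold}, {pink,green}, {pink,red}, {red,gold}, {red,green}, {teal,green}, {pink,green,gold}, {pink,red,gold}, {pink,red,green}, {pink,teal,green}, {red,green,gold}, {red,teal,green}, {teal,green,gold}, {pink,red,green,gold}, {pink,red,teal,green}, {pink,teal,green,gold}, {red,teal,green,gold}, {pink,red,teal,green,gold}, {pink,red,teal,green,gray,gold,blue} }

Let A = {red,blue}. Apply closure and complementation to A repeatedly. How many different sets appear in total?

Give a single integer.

6

X∖A={pink,teal,green,gray,gold}, int(X∖A)={pink,teal,green,gold}, hence cl(A)={red,gray,blue}
Orbit (k=closure, c=complement):
  1. A     = {red,blue}
  2. kA    = {red,gray,blue}
  3. cA    = {pink,teal,green,gray,gold}
  4. ckA   = {pink,teal,green,gold}
  5. kcA   = {pink,teal,green,gray,gold,blue}
  6. ckcA  = {red}
(closed under both — stop)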